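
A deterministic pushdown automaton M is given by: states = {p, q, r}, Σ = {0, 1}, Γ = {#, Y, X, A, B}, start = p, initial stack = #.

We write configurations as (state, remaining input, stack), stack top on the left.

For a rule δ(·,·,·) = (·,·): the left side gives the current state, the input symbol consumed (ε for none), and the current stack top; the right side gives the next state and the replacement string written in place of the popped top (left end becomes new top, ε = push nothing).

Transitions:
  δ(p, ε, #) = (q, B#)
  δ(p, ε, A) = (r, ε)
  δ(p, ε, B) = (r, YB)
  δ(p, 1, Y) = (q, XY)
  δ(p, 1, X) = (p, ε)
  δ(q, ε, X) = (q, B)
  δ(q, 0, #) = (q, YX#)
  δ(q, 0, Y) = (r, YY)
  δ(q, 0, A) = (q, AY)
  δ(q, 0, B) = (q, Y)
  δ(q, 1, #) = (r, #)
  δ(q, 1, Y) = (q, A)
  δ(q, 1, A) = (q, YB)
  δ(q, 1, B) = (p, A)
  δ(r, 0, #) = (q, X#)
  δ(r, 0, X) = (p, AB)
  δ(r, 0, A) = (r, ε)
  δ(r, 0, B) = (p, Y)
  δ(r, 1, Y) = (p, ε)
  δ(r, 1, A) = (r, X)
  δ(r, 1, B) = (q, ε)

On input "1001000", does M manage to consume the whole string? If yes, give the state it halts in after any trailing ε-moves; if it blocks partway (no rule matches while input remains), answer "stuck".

q

(p, 1001000, #)
  ε-move, top #: go to q, push B# → (q, 1001000, B#)
  read 1, top B: go to p, push A → (p, 001000, A#)
  ε-move, top A: go to r, push ε → (r, 001000, #)
  read 0, top #: go to q, push X# → (q, 01000, X#)
  ε-move, top X: go to q, push B → (q, 01000, B#)
  read 0, top B: go to q, push Y → (q, 1000, Y#)
  read 1, top Y: go to q, push A → (q, 000, A#)
  read 0, top A: go to q, push AY → (q, 00, AY#)
  read 0, top A: go to q, push AY → (q, 0, AYY#)
  read 0, top A: go to q, push AY → (q, ε, AYYY#)
All input consumed; M is in state q.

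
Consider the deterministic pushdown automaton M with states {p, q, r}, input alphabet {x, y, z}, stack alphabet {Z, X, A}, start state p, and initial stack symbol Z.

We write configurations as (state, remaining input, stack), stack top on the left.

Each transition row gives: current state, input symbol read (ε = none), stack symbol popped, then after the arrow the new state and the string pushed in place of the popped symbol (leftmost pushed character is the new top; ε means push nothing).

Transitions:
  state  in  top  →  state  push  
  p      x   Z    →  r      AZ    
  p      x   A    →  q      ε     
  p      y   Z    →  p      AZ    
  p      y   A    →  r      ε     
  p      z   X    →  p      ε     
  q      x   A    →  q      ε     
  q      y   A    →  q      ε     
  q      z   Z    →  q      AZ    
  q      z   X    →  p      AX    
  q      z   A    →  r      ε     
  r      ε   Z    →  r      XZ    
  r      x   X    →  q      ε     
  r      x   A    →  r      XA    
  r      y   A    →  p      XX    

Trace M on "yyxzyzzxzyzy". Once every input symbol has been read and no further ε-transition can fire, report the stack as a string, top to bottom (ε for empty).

(p, yyxzyzzxzyzy, Z)
  read y, top Z: go to p, push AZ → (p, yxzyzzxzyzy, AZ)
  read y, top A: go to r, push ε → (r, xzyzzxzyzy, Z)
  ε-move, top Z: go to r, push XZ → (r, xzyzzxzyzy, XZ)
  read x, top X: go to q, push ε → (q, zyzzxzyzy, Z)
  read z, top Z: go to q, push AZ → (q, yzzxzyzy, AZ)
  read y, top A: go to q, push ε → (q, zzxzyzy, Z)
  read z, top Z: go to q, push AZ → (q, zxzyzy, AZ)
  read z, top A: go to r, push ε → (r, xzyzy, Z)
  ε-move, top Z: go to r, push XZ → (r, xzyzy, XZ)
  read x, top X: go to q, push ε → (q, zyzy, Z)
  read z, top Z: go to q, push AZ → (q, yzy, AZ)
  read y, top A: go to q, push ε → (q, zy, Z)
  read z, top Z: go to q, push AZ → (q, y, AZ)
  read y, top A: go to q, push ε → (q, ε, Z)
All input consumed in state q with stack Z.

Z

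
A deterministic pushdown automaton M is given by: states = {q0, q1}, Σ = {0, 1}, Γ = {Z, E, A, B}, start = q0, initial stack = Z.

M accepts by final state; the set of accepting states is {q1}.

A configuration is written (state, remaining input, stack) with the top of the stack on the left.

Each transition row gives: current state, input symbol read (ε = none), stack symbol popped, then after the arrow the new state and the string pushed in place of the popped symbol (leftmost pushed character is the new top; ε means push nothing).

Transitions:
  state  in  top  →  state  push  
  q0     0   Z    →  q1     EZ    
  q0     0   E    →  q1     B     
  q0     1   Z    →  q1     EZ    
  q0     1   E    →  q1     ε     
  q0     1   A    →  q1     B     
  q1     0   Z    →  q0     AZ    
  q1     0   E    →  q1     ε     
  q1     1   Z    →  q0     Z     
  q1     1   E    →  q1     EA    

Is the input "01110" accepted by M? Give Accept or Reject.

(q0, 01110, Z)
  read 0, top Z: go to q1, push EZ → (q1, 1110, EZ)
  read 1, top E: go to q1, push EA → (q1, 110, EAZ)
  read 1, top E: go to q1, push EA → (q1, 10, EAAZ)
  read 1, top E: go to q1, push EA → (q1, 0, EAAAZ)
  read 0, top E: go to q1, push ε → (q1, ε, AAAZ)
All input consumed; state q1 ∈ F.

Accept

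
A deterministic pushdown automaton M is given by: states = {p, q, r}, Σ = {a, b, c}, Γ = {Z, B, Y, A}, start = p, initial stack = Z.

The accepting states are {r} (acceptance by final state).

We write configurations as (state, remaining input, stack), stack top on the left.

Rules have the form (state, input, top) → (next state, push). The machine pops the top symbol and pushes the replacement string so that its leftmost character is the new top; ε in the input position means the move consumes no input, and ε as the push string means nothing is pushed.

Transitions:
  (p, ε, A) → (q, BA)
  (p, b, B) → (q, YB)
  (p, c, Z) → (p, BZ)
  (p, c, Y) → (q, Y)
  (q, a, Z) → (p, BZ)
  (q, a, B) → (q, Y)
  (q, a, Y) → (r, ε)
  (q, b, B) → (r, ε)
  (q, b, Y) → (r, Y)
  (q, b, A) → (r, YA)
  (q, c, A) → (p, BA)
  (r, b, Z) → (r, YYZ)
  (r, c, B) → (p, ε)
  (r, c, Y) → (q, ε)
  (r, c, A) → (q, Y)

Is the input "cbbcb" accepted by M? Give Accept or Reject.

(p, cbbcb, Z)
  read c, top Z: go to p, push BZ → (p, bbcb, BZ)
  read b, top B: go to q, push YB → (q, bcb, YBZ)
  read b, top Y: go to r, push Y → (r, cb, YBZ)
  read c, top Y: go to q, push ε → (q, b, BZ)
  read b, top B: go to r, push ε → (r, ε, Z)
All input consumed; state r ∈ F.

Accept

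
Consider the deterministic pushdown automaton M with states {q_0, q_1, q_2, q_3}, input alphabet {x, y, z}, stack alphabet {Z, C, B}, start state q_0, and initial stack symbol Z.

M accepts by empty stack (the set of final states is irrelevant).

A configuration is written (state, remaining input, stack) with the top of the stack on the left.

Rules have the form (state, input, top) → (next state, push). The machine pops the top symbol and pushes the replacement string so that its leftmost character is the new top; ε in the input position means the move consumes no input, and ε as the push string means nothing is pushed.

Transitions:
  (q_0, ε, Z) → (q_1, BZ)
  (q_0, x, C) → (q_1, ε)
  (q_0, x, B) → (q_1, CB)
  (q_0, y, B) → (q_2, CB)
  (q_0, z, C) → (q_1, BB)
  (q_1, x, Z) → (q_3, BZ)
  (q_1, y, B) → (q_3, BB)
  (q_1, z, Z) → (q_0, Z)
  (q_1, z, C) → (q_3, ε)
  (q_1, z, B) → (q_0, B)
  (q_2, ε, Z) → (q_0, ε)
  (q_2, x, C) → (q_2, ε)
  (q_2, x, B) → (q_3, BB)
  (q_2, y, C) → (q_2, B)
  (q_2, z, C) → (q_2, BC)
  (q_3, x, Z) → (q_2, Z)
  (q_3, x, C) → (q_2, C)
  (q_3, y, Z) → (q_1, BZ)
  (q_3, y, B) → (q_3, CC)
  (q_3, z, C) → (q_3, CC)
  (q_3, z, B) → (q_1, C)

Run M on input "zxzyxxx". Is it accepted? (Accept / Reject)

(q_0, zxzyxxx, Z)
  ε-move, top Z: go to q_1, push BZ → (q_1, zxzyxxx, BZ)
  read z, top B: go to q_0, push B → (q_0, xzyxxx, BZ)
  read x, top B: go to q_1, push CB → (q_1, zyxxx, CBZ)
  read z, top C: go to q_3, push ε → (q_3, yxxx, BZ)
  read y, top B: go to q_3, push CC → (q_3, xxx, CCZ)
  read x, top C: go to q_2, push C → (q_2, xx, CCZ)
  read x, top C: go to q_2, push ε → (q_2, x, CZ)
  read x, top C: go to q_2, push ε → (q_2, ε, Z)
  ε-move, top Z: go to q_0, push ε → (q_0, ε, ε)
All input consumed and the stack is empty.

Accept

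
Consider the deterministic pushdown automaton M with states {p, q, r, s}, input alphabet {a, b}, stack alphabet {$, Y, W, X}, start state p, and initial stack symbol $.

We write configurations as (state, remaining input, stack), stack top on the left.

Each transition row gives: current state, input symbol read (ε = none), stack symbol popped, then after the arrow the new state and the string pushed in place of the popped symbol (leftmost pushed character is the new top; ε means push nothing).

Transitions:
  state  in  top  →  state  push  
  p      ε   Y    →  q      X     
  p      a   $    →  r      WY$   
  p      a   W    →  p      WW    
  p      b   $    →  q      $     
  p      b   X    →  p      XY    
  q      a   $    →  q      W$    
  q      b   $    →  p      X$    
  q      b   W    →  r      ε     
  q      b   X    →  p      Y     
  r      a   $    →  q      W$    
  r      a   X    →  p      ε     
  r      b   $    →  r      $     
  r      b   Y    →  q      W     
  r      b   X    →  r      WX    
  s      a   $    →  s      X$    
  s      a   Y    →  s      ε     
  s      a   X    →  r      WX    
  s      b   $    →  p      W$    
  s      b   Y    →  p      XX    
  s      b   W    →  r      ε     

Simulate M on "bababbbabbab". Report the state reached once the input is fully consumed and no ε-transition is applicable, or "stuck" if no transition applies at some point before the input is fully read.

(p, bababbbabbab, $)
  read b, top $: go to q, push $ → (q, ababbbabbab, $)
  read a, top $: go to q, push W$ → (q, babbbabbab, W$)
  read b, top W: go to r, push ε → (r, abbbabbab, $)
  read a, top $: go to q, push W$ → (q, bbbabbab, W$)
  read b, top W: go to r, push ε → (r, bbabbab, $)
  read b, top $: go to r, push $ → (r, babbab, $)
  read b, top $: go to r, push $ → (r, abbab, $)
  read a, top $: go to q, push W$ → (q, bbab, W$)
  read b, top W: go to r, push ε → (r, bab, $)
  read b, top $: go to r, push $ → (r, ab, $)
  read a, top $: go to q, push W$ → (q, b, W$)
  read b, top W: go to r, push ε → (r, ε, $)
All input consumed; M is in state r.

r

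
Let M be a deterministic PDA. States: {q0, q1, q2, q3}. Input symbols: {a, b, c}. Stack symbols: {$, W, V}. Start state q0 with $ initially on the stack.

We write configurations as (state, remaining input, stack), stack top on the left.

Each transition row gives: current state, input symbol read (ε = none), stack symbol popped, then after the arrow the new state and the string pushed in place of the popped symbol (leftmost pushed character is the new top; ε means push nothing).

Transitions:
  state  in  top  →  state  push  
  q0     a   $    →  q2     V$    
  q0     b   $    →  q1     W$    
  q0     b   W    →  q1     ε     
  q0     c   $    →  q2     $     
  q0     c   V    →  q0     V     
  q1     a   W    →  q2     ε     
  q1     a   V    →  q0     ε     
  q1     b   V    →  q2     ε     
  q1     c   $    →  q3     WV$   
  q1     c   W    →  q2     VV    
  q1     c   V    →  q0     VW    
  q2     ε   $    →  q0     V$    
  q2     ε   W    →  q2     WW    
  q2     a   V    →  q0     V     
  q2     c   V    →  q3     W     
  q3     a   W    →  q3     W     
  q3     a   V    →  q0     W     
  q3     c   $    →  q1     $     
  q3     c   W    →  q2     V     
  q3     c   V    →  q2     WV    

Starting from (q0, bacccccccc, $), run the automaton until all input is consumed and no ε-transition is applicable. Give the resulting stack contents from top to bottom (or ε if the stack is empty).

(q0, bacccccccc, $) ⊢ (q1, acccccccc, W$) ⊢ (q2, cccccccc, $) ⊢ (q0, cccccccc, V$) ⊢ (q0, ccccccc, V$) ⊢ (q0, cccccc, V$) ⊢ (q0, ccccc, V$) ⊢ (q0, cccc, V$) ⊢ (q0, ccc, V$) ⊢ (q0, cc, V$) ⊢ (q0, c, V$) ⊢ (q0, ε, V$)
All input consumed in state q0 with stack V$.

V$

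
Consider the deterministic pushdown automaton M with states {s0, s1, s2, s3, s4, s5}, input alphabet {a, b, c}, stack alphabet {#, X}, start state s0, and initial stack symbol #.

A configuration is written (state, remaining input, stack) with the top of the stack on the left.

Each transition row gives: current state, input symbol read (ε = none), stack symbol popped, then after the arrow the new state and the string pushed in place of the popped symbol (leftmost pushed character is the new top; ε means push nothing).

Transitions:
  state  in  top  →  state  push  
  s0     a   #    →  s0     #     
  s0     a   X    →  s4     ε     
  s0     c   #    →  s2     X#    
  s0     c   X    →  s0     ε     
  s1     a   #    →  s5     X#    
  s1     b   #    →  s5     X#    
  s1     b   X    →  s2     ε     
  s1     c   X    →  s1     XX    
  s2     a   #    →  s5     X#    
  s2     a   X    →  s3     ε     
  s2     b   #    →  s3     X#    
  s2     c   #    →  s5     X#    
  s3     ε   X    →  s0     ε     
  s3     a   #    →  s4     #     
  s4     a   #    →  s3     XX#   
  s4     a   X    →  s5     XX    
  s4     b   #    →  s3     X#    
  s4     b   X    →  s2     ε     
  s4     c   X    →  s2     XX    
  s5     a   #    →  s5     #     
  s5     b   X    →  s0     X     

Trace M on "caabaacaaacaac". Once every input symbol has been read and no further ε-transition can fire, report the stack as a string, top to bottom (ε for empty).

X#

(s0, caabaacaaacaac, #)
  read c, top #: go to s2, push X# → (s2, aabaacaaacaac, X#)
  read a, top X: go to s3, push ε → (s3, abaacaaacaac, #)
  read a, top #: go to s4, push # → (s4, baacaaacaac, #)
  read b, top #: go to s3, push X# → (s3, aacaaacaac, X#)
  ε-move, top X: go to s0, push ε → (s0, aacaaacaac, #)
  read a, top #: go to s0, push # → (s0, acaaacaac, #)
  read a, top #: go to s0, push # → (s0, caaacaac, #)
  read c, top #: go to s2, push X# → (s2, aaacaac, X#)
  read a, top X: go to s3, push ε → (s3, aacaac, #)
  read a, top #: go to s4, push # → (s4, acaac, #)
  read a, top #: go to s3, push XX# → (s3, caac, XX#)
  ε-move, top X: go to s0, push ε → (s0, caac, X#)
  read c, top X: go to s0, push ε → (s0, aac, #)
  read a, top #: go to s0, push # → (s0, ac, #)
  read a, top #: go to s0, push # → (s0, c, #)
  read c, top #: go to s2, push X# → (s2, ε, X#)
All input consumed in state s2 with stack X#.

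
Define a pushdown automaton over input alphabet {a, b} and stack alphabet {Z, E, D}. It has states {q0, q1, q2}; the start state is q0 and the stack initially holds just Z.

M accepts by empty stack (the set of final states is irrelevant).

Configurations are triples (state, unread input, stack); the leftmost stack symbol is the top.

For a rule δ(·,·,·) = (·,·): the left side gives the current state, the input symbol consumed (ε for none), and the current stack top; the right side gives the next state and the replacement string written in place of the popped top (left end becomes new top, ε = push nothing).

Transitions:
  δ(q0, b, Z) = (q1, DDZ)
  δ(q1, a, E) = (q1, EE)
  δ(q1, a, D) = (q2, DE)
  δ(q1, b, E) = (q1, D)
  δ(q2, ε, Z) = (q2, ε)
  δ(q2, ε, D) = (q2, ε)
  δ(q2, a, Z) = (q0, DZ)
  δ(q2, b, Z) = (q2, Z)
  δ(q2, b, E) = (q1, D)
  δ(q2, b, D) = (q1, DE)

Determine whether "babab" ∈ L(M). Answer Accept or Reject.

Reject

No computation consumes all input and empties the stack.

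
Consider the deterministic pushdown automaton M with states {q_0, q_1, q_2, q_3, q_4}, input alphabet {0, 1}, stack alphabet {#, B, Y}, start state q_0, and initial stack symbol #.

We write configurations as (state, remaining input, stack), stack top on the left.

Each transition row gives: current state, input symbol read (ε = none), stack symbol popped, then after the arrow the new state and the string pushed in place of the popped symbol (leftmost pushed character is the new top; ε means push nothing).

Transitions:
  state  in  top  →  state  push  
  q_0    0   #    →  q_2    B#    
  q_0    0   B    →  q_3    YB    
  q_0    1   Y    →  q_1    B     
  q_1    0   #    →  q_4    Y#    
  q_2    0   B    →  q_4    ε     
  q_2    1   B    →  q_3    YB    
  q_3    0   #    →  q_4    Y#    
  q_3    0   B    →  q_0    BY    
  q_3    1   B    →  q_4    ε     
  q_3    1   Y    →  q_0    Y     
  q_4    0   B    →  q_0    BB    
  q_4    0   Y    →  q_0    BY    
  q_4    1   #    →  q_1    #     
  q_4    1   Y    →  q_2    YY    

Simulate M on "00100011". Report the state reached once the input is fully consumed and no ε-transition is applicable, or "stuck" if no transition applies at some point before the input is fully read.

(q_0, 00100011, #)
  read 0, top #: go to q_2, push B# → (q_2, 0100011, B#)
  read 0, top B: go to q_4, push ε → (q_4, 100011, #)
  read 1, top #: go to q_1, push # → (q_1, 00011, #)
  read 0, top #: go to q_4, push Y# → (q_4, 0011, Y#)
  read 0, top Y: go to q_0, push BY → (q_0, 011, BY#)
  read 0, top B: go to q_3, push YB → (q_3, 11, YBY#)
  read 1, top Y: go to q_0, push Y → (q_0, 1, YBY#)
  read 1, top Y: go to q_1, push B → (q_1, ε, BBY#)
All input consumed; M is in state q_1.

q_1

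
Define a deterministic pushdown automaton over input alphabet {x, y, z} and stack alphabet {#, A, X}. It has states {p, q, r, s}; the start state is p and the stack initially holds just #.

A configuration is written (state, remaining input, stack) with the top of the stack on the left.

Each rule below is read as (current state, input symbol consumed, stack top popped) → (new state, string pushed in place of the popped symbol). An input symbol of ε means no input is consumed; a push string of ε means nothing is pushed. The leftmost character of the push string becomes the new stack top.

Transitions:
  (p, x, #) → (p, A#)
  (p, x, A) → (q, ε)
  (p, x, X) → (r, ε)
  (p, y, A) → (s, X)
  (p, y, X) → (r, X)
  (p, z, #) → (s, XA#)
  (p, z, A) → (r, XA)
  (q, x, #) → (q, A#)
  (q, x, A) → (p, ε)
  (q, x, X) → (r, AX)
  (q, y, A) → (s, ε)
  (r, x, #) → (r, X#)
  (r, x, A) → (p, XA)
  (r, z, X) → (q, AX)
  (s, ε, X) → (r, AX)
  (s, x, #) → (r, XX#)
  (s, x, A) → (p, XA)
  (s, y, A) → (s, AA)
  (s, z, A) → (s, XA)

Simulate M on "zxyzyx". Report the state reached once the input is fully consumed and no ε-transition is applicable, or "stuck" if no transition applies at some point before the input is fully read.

(p, zxyzyx, #)
  read z, top #: go to s, push XA# → (s, xyzyx, XA#)
  ε-move, top X: go to r, push AX → (r, xyzyx, AXA#)
  read x, top A: go to p, push XA → (p, yzyx, XAXA#)
  read y, top X: go to r, push X → (r, zyx, XAXA#)
  read z, top X: go to q, push AX → (q, yx, AXAXA#)
  read y, top A: go to s, push ε → (s, x, XAXA#)
  ε-move, top X: go to r, push AX → (r, x, AXAXA#)
  read x, top A: go to p, push XA → (p, ε, XAXAXA#)
All input consumed; M is in state p.

p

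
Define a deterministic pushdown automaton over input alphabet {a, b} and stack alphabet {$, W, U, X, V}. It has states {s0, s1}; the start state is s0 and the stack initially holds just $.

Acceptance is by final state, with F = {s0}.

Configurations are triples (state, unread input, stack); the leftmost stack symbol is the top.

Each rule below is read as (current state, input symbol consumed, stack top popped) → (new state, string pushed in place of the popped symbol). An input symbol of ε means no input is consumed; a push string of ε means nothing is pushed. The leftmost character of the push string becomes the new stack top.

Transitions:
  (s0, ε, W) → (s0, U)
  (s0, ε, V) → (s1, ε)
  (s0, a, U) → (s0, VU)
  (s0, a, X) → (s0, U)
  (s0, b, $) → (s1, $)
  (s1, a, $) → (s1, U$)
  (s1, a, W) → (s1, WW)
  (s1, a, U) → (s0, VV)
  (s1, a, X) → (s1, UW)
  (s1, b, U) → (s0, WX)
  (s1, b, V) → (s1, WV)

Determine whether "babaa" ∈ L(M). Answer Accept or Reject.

(s0, babaa, $)
  read b, top $: go to s1, push $ → (s1, abaa, $)
  read a, top $: go to s1, push U$ → (s1, baa, U$)
  read b, top U: go to s0, push WX → (s0, aa, WX$)
  ε-move, top W: go to s0, push U → (s0, aa, UX$)
  read a, top U: go to s0, push VU → (s0, a, VUX$)
  ε-move, top V: go to s1, push ε → (s1, a, UX$)
  read a, top U: go to s0, push VV → (s0, ε, VVX$)
All input consumed; state s0 ∈ F.

Accept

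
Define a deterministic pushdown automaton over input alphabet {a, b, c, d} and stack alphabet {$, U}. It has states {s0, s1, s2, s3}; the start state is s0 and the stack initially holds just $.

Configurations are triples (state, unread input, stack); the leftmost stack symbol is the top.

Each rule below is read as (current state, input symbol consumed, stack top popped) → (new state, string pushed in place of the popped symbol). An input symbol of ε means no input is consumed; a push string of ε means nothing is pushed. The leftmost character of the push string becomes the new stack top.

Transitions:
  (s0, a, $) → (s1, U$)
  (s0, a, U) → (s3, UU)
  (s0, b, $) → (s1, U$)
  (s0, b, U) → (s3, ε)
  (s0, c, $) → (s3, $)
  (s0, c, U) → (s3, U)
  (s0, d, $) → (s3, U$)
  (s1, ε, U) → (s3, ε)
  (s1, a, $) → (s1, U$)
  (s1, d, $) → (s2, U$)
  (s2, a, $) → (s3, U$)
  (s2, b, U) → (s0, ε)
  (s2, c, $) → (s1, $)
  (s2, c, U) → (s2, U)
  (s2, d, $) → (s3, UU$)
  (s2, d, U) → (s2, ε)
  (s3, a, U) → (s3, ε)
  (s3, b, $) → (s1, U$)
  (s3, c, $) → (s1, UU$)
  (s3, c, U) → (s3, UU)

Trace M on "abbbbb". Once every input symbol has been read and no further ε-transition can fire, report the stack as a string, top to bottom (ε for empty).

(s0, abbbbb, $)
  read a, top $: go to s1, push U$ → (s1, bbbbb, U$)
  ε-move, top U: go to s3, push ε → (s3, bbbbb, $)
  read b, top $: go to s1, push U$ → (s1, bbbb, U$)
  ε-move, top U: go to s3, push ε → (s3, bbbb, $)
  read b, top $: go to s1, push U$ → (s1, bbb, U$)
  ε-move, top U: go to s3, push ε → (s3, bbb, $)
  read b, top $: go to s1, push U$ → (s1, bb, U$)
  ε-move, top U: go to s3, push ε → (s3, bb, $)
  read b, top $: go to s1, push U$ → (s1, b, U$)
  ε-move, top U: go to s3, push ε → (s3, b, $)
  read b, top $: go to s1, push U$ → (s1, ε, U$)
  ε-move, top U: go to s3, push ε → (s3, ε, $)
All input consumed in state s3 with stack $.

$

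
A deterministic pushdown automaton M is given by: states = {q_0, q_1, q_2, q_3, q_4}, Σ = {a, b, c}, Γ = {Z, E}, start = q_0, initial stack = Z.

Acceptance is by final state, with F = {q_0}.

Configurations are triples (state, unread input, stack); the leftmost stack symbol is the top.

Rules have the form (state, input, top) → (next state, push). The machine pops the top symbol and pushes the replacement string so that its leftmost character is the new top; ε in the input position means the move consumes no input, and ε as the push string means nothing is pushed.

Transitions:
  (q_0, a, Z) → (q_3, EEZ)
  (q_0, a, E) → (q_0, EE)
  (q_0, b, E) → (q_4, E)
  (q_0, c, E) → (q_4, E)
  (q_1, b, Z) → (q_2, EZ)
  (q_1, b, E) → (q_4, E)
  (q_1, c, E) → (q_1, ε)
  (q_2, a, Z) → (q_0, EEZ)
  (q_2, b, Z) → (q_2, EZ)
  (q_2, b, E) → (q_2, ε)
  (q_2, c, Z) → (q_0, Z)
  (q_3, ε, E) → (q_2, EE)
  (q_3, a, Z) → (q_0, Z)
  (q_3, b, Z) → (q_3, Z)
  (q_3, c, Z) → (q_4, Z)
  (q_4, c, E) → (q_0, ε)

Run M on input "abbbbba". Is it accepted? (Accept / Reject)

(q_0, abbbbba, Z)
  read a, top Z: go to q_3, push EEZ → (q_3, bbbbba, EEZ)
  ε-move, top E: go to q_2, push EE → (q_2, bbbbba, EEEZ)
  read b, top E: go to q_2, push ε → (q_2, bbbba, EEZ)
  read b, top E: go to q_2, push ε → (q_2, bbba, EZ)
  read b, top E: go to q_2, push ε → (q_2, bba, Z)
  read b, top Z: go to q_2, push EZ → (q_2, ba, EZ)
  read b, top E: go to q_2, push ε → (q_2, a, Z)
  read a, top Z: go to q_0, push EEZ → (q_0, ε, EEZ)
All input consumed; state q_0 ∈ F.

Accept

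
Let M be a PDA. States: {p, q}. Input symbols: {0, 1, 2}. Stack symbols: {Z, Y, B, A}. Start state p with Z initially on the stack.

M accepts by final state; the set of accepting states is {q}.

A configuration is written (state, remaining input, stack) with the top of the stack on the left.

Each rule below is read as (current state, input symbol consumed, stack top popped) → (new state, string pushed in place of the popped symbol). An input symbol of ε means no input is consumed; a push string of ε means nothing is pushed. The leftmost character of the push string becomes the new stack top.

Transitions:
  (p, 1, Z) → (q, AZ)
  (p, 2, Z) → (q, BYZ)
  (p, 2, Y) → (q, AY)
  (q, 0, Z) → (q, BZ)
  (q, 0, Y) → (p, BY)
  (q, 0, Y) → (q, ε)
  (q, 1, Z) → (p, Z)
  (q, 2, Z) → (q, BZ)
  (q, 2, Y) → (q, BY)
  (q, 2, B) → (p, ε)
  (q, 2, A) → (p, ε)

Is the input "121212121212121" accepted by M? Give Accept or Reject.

One accepting computation: (p, 121212121212121, Z) ⊢ (q, 21212121212121, AZ) ⊢ (p, 1212121212121, Z) ⊢ (q, 212121212121, AZ) ⊢ (p, 12121212121, Z) ⊢ (q, 2121212121, AZ) ⊢ (p, 121212121, Z) ⊢ (q, 21212121, AZ) ⊢ (p, 1212121, Z) ⊢ (q, 212121, AZ) ⊢ (p, 12121, Z) ⊢ (q, 2121, AZ) ⊢ (p, 121, Z) ⊢ (q, 21, AZ) ⊢ (p, 1, Z) ⊢ (q, ε, AZ)
All input consumed and state q ∈ F.

Accept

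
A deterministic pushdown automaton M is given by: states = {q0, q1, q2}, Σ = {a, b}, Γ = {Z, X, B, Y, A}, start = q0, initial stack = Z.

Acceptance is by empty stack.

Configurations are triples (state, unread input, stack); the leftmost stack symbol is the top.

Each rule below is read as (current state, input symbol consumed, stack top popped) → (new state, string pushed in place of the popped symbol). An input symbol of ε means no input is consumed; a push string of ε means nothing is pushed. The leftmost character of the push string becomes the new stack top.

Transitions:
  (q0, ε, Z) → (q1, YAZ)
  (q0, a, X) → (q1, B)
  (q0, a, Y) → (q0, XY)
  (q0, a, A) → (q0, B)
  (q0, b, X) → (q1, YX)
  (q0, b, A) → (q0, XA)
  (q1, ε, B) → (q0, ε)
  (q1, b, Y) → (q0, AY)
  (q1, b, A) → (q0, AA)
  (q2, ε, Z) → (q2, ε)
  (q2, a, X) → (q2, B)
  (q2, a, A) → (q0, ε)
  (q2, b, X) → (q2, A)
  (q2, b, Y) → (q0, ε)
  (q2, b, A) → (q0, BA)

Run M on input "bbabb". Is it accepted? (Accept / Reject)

(q0, bbabb, Z) ⊢ (q1, bbabb, YAZ) ⊢ (q0, babb, AYAZ) ⊢ (q0, abb, XAYAZ) ⊢ (q1, bb, BAYAZ) ⊢ (q0, bb, AYAZ) ⊢ (q0, b, XAYAZ) ⊢ (q1, ε, YXAYAZ)
All input consumed; stack is YXAYAZ, not empty, and no further ε-move applies.

Reject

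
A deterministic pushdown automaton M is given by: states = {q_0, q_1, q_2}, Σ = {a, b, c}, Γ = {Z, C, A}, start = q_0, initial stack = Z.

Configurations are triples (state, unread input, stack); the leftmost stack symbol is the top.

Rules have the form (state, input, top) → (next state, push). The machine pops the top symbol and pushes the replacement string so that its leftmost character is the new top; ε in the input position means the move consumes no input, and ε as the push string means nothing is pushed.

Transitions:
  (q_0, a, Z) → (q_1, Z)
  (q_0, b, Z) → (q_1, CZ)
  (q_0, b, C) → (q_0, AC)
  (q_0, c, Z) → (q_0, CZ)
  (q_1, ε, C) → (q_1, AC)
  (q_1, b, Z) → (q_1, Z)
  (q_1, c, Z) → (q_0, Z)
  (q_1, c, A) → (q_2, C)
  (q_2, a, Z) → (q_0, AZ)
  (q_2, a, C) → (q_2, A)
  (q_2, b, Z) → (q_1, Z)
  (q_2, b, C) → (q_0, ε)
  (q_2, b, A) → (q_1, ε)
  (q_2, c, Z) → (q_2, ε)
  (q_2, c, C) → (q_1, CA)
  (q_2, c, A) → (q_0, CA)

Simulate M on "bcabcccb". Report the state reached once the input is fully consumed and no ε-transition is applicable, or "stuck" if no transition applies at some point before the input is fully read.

q_0

(q_0, bcabcccb, Z) ⊢ (q_1, cabcccb, CZ) ⊢ (q_1, cabcccb, ACZ) ⊢ (q_2, abcccb, CCZ) ⊢ (q_2, bcccb, ACZ) ⊢ (q_1, cccb, CZ) ⊢ (q_1, cccb, ACZ) ⊢ (q_2, ccb, CCZ) ⊢ (q_1, cb, CACZ) ⊢ (q_1, cb, ACACZ) ⊢ (q_2, b, CCACZ) ⊢ (q_0, ε, CACZ)
All input consumed; M is in state q_0.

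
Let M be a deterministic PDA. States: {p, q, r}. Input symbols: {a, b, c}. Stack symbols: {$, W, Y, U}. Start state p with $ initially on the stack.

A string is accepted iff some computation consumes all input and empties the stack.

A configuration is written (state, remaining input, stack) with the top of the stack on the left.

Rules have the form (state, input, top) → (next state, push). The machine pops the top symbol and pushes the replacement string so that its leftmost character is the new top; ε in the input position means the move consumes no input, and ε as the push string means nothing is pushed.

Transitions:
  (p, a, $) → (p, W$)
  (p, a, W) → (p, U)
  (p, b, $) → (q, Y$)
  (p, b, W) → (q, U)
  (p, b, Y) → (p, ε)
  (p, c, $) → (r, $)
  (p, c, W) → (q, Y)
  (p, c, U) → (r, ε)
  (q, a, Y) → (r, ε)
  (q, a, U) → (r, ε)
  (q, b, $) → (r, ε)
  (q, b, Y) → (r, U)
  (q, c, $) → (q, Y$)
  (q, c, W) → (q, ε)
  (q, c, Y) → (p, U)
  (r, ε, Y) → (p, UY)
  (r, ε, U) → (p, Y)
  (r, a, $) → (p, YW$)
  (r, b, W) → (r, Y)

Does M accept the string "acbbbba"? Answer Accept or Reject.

Reject

(p, acbbbba, $) ⊢ (p, cbbbba, W$) ⊢ (q, bbbba, Y$) ⊢ (r, bbba, U$) ⊢ (p, bbba, Y$) ⊢ (p, bba, $) ⊢ (q, ba, Y$) ⊢ (r, a, U$) ⊢ (p, a, Y$)
No transition applies at (p, a, Y$); input not fully consumed.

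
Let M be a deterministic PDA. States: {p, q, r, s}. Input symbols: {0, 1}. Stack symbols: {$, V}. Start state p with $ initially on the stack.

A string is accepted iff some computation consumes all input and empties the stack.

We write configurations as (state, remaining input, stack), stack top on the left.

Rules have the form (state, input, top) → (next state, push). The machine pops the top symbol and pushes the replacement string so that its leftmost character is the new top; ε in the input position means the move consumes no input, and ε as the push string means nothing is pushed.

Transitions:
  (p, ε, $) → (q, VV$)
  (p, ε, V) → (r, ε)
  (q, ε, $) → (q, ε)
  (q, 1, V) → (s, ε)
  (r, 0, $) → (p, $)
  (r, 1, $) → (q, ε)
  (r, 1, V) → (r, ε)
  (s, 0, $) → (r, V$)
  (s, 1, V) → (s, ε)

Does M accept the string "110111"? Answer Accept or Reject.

Reject

(p, 110111, $) ⊢ (q, 110111, VV$) ⊢ (s, 10111, V$) ⊢ (s, 0111, $) ⊢ (r, 111, V$) ⊢ (r, 11, $) ⊢ (q, 1, ε)
No transition applies at (q, 1, ε); input not fully consumed.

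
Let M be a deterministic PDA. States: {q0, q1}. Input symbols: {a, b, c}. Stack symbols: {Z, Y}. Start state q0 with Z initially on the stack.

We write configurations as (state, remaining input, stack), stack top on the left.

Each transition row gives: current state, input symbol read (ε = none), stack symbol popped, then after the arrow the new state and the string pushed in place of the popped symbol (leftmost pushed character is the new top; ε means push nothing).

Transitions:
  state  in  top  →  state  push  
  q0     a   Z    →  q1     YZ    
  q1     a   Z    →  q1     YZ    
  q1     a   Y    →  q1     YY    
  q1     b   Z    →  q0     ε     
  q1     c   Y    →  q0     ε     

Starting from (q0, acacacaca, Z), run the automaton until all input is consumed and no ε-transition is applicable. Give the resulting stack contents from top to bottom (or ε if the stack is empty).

YZ

(q0, acacacaca, Z)
  read a, top Z: go to q1, push YZ → (q1, cacacaca, YZ)
  read c, top Y: go to q0, push ε → (q0, acacaca, Z)
  read a, top Z: go to q1, push YZ → (q1, cacaca, YZ)
  read c, top Y: go to q0, push ε → (q0, acaca, Z)
  read a, top Z: go to q1, push YZ → (q1, caca, YZ)
  read c, top Y: go to q0, push ε → (q0, aca, Z)
  read a, top Z: go to q1, push YZ → (q1, ca, YZ)
  read c, top Y: go to q0, push ε → (q0, a, Z)
  read a, top Z: go to q1, push YZ → (q1, ε, YZ)
All input consumed in state q1 with stack YZ.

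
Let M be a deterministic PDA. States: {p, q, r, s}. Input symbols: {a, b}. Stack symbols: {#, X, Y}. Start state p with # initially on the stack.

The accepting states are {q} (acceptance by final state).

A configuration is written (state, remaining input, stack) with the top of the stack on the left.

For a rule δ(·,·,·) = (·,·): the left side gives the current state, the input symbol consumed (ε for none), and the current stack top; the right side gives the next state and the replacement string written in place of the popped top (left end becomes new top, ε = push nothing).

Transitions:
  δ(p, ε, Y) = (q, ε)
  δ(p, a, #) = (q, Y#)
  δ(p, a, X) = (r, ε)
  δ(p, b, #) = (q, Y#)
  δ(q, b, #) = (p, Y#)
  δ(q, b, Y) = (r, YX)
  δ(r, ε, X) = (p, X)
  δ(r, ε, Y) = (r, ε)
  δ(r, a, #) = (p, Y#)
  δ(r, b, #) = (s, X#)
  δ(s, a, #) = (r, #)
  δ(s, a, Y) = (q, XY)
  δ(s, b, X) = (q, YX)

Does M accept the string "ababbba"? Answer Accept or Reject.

(p, ababbba, #)
  read a, top #: go to q, push Y# → (q, babbba, Y#)
  read b, top Y: go to r, push YX → (r, abbba, YX#)
  ε-move, top Y: go to r, push ε → (r, abbba, X#)
  ε-move, top X: go to p, push X → (p, abbba, X#)
  read a, top X: go to r, push ε → (r, bbba, #)
  read b, top #: go to s, push X# → (s, bba, X#)
  read b, top X: go to q, push YX → (q, ba, YX#)
  read b, top Y: go to r, push YX → (r, a, YXX#)
  ε-move, top Y: go to r, push ε → (r, a, XX#)
  ε-move, top X: go to p, push X → (p, a, XX#)
  read a, top X: go to r, push ε → (r, ε, X#)
  ε-move, top X: go to p, push X → (p, ε, X#)
All input consumed; state p ∉ F and no further ε-move applies.

Reject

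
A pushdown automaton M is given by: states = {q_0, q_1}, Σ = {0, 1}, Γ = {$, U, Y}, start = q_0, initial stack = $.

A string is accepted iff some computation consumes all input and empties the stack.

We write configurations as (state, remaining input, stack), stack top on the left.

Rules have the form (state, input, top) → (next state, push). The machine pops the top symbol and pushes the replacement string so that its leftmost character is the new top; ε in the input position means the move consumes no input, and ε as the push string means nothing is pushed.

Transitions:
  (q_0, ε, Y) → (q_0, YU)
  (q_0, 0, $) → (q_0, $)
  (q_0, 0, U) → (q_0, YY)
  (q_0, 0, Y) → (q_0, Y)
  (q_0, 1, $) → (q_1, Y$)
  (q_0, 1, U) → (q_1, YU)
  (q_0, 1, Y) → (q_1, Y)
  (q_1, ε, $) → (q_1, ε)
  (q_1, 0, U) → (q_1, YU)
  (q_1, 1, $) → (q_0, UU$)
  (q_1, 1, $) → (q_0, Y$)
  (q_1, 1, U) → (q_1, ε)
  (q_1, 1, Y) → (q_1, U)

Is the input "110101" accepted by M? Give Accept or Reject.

Reject

No computation consumes all input and empties the stack.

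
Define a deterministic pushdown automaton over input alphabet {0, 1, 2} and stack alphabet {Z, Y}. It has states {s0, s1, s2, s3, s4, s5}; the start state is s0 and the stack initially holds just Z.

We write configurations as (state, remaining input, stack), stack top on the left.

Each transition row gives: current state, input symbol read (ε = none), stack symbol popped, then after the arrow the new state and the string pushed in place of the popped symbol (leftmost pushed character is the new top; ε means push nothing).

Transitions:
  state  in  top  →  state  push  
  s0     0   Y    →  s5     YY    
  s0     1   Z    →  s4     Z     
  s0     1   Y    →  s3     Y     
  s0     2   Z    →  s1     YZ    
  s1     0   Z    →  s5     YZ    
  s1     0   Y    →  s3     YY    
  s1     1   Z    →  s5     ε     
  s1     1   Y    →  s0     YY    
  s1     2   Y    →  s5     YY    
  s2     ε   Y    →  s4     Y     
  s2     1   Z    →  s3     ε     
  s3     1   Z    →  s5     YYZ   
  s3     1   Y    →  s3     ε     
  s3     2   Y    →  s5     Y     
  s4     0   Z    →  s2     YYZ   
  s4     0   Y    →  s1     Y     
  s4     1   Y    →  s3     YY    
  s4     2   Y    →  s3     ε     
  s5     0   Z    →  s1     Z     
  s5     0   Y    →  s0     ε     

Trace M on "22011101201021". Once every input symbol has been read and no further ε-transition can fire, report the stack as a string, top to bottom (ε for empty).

Z

(s0, 22011101201021, Z)
  read 2, top Z: go to s1, push YZ → (s1, 2011101201021, YZ)
  read 2, top Y: go to s5, push YY → (s5, 011101201021, YYZ)
  read 0, top Y: go to s0, push ε → (s0, 11101201021, YZ)
  read 1, top Y: go to s3, push Y → (s3, 1101201021, YZ)
  read 1, top Y: go to s3, push ε → (s3, 101201021, Z)
  read 1, top Z: go to s5, push YYZ → (s5, 01201021, YYZ)
  read 0, top Y: go to s0, push ε → (s0, 1201021, YZ)
  read 1, top Y: go to s3, push Y → (s3, 201021, YZ)
  read 2, top Y: go to s5, push Y → (s5, 01021, YZ)
  read 0, top Y: go to s0, push ε → (s0, 1021, Z)
  read 1, top Z: go to s4, push Z → (s4, 021, Z)
  read 0, top Z: go to s2, push YYZ → (s2, 21, YYZ)
  ε-move, top Y: go to s4, push Y → (s4, 21, YYZ)
  read 2, top Y: go to s3, push ε → (s3, 1, YZ)
  read 1, top Y: go to s3, push ε → (s3, ε, Z)
All input consumed in state s3 with stack Z.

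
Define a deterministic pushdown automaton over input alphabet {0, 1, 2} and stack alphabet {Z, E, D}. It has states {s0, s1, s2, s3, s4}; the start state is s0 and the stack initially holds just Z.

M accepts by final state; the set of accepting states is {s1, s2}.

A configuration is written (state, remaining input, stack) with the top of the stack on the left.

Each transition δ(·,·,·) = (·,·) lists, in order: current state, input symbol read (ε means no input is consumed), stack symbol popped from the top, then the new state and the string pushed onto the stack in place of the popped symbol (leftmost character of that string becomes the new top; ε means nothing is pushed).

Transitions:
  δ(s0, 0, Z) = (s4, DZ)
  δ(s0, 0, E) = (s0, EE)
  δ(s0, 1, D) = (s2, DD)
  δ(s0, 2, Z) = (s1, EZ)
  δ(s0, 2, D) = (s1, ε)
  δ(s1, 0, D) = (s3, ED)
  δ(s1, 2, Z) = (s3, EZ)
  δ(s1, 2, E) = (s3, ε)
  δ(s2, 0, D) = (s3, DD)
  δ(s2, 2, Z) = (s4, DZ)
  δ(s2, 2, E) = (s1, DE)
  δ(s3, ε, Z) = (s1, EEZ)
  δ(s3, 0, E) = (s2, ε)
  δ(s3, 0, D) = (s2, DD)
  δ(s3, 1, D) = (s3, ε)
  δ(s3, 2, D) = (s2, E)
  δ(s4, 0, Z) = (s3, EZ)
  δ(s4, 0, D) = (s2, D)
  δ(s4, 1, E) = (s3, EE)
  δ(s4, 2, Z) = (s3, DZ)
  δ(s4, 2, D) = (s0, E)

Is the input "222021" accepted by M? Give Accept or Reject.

(s0, 222021, Z) ⊢ (s1, 22021, EZ) ⊢ (s3, 2021, Z) ⊢ (s1, 2021, EEZ) ⊢ (s3, 021, EZ) ⊢ (s2, 21, Z) ⊢ (s4, 1, DZ)
No transition applies at (s4, 1, DZ); input not fully consumed.

Reject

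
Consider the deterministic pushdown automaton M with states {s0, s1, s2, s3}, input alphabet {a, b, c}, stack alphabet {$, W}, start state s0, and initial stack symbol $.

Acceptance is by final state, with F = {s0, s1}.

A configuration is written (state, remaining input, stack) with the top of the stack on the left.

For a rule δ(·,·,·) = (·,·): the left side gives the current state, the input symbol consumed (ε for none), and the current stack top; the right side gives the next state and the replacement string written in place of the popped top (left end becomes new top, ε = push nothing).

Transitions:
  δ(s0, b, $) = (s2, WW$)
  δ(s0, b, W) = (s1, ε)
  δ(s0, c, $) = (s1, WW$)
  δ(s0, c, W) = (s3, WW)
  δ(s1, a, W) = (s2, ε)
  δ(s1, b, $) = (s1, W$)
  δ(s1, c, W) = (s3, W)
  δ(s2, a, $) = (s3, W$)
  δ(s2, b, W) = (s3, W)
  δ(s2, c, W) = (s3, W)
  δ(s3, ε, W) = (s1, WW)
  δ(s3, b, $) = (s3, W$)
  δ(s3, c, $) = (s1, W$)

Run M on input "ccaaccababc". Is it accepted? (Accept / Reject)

(s0, ccaaccababc, $)
  read c, top $: go to s1, push WW$ → (s1, caaccababc, WW$)
  read c, top W: go to s3, push W → (s3, aaccababc, WW$)
  ε-move, top W: go to s1, push WW → (s1, aaccababc, WWW$)
  read a, top W: go to s2, push ε → (s2, accababc, WW$)
No transition applies at (s2, accababc, WW$); input not fully consumed.

Reject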